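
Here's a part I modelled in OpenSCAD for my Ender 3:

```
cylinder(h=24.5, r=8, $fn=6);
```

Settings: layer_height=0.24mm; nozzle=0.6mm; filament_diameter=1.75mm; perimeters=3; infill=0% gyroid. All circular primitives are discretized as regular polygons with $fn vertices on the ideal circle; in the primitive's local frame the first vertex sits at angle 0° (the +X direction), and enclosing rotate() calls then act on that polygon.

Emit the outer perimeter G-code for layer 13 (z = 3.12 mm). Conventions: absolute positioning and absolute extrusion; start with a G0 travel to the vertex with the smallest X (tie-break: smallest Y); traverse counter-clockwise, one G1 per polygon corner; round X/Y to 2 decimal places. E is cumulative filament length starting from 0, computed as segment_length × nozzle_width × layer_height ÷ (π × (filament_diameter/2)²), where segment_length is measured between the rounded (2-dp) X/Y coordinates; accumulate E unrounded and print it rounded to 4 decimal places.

At z = 3.12 mm: the cylinder: section is a regular 6-gon, circumradius r=8. The outline is a single polygon with 6 vertices. Extrusion per mm of travel: 0.6 × 0.24 / (π × 0.875²) = 0.059868. Accumulating E over each segment gives final E = 2.8740.

G0 X-8.00 Y0.00 Z3.12
G1 X-4.00 Y-6.93 E0.4790
G1 X4.00 Y-6.93 E0.9580
G1 X8.00 Y0.00 E1.4370
G1 X4.00 Y6.93 E1.9161
G1 X-4.00 Y6.93 E2.3950
G1 X-8.00 Y0.00 E2.8740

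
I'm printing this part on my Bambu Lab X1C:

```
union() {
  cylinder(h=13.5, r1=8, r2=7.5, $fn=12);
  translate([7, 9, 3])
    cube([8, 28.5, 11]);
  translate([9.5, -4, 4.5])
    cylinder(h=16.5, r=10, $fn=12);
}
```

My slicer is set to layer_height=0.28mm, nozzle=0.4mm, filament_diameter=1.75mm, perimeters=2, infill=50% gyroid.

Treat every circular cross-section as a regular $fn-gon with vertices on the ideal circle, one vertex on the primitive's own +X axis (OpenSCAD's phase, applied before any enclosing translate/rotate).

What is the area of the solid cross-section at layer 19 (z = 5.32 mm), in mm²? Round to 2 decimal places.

At z = 5.32 mm: the cone: at t=0.394 of its height the radius interpolates to r₁+(r₂−r₁)t = 7.803, giving a regular 12-gon of that circumradius (area = (12/2)·7.803²·sin(360°/12) = 182.66 mm²); the 8×28.5 cube at (7, 9) contributes its full rectangle (area 228.00 mm²); the cylinder at (9.5, -4): section is a regular 12-gon, circumradius r=10 (area = (12/2)·10.000²·sin(360°/12) = 300.00 mm²); Merging all regions: the regions partially overlap — summed areas 710.66 mm² minus the doubly-counted overlap 68.52 mm² gives 642.14 mm² — area = 642.14 mm². Overall, the cross-section has 2 separate islands. Net area = 642.14 mm².

642.14 mm²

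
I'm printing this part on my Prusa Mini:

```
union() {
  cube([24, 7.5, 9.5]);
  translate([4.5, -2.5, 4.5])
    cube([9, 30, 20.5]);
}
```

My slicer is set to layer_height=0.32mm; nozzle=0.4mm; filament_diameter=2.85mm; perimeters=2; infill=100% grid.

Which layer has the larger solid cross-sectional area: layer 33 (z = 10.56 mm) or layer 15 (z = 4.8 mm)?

Layer 33 (z = 10.56): the cube does not reach this height (z outside [0, 9.5]); the 9×30 cube at (4.5, -2.5) contributes its full rectangle (area 270.00 mm²); Merging all regions: only the 9×30 cube at (4.5, -2.5) is present, so the union is just that shape — area = 270.00 mm². So its area = 270.00 mm². Layer 15 (z = 4.8): the 24×7.5 cube contributes its full rectangle (area 180.00 mm²); the cube at (4.5, -2.5) is present — its section is the full 9×30 rectangle (area 270.00 mm²); Combining (union): the regions partially overlap — summed areas 450.00 mm² minus the doubly-counted overlap 67.50 mm² gives 382.50 mm² — area = 382.50 mm². So its area = 382.50 mm². Layer 15 is larger (382.50 vs 270.00 mm²).

layer 15 (z = 4.8 mm)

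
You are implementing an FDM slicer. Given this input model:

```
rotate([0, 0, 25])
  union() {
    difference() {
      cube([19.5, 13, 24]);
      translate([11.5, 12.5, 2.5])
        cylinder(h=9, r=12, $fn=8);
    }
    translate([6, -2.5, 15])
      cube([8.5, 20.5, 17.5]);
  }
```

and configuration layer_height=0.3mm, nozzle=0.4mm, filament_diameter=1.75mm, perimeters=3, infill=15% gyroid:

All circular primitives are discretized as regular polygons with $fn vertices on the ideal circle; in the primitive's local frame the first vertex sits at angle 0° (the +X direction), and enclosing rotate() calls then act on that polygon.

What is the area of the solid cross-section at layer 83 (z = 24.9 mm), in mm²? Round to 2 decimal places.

At z = 24.9 mm: the cube is absent (z outside [0, 24]); the cylinder at (11.5, 12.5) is not intersected at this z (z outside [2.5, 11.5]); Subtracting the remaining from the first: the first operand is absent here, so nothing remains; the cube at (6, -2.5) is present — its section is the full 8.5×20.5 rectangle (area 174.25 mm²); Merging all regions: only the 8.5×20.5 cube at (6, -2.5) is present, so the union is just that shape — area = 174.25 mm²; (rotated 25° about Z; rotation is an isometry so areas/perimeters/island counts are preserved). Overall, the cross-section is a single solid region. Net area = 174.25 mm².

174.25 mm²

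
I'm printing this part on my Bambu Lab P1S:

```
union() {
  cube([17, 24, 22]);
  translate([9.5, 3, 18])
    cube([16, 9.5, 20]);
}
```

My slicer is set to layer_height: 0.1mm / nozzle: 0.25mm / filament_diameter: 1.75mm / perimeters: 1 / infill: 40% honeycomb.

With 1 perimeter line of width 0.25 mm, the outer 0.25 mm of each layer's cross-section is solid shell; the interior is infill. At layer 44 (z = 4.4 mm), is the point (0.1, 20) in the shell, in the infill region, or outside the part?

At z = 4.4 mm: the cube (footprint 17×24) is included at this height; the cube at (9.5, 3) is absent (z outside [18, 38]); Merging all regions: only the 17×24 cube is present, so the union is just that shape — 1 connected region. Overall, the cross-section is a single solid region. The nearest boundary edge runs (0.00, 24.00)→(0.00, 0.00); distance from the point to it = 0.10 mm. The point is inside the cross-section, 0.10 mm from the nearest boundary — within the 0.25 mm shell band (1 × 0.25).

shell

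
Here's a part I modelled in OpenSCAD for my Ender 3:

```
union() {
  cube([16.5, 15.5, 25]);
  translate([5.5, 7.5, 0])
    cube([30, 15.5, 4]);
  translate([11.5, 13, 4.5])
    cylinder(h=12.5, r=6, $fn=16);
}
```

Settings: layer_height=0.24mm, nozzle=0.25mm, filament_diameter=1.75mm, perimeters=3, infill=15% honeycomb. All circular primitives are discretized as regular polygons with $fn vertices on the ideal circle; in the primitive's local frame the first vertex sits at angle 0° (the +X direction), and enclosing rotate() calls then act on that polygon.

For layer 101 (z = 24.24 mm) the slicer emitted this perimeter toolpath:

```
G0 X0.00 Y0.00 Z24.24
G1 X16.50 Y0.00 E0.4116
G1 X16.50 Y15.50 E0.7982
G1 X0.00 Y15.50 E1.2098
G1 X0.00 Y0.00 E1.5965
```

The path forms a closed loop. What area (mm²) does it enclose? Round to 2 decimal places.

Apply the shoelace formula to the sequence of (X, Y) vertices; enclosed area = 255.75 mm².

255.75 mm²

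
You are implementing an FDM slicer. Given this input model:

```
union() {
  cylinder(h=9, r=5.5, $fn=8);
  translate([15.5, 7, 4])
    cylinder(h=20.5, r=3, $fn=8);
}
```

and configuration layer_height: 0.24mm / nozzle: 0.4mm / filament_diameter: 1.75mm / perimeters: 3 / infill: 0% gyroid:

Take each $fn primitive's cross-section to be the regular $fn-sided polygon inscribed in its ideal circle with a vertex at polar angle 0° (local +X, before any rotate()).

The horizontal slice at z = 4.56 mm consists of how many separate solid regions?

2

At z = 4.56 mm: the r=5.5 cylinder gives a regular 8-gon of circumradius 5.5 (constant along its height); the cylinder at (15.5, 7): section is a regular 8-gon, circumradius r=3; Merging all regions: the 2 present regions are separate (no shared area or edge), so areas and boundary lengths simply add and each stays a separate island — 2 connected regions. The result has 2 disconnected regions.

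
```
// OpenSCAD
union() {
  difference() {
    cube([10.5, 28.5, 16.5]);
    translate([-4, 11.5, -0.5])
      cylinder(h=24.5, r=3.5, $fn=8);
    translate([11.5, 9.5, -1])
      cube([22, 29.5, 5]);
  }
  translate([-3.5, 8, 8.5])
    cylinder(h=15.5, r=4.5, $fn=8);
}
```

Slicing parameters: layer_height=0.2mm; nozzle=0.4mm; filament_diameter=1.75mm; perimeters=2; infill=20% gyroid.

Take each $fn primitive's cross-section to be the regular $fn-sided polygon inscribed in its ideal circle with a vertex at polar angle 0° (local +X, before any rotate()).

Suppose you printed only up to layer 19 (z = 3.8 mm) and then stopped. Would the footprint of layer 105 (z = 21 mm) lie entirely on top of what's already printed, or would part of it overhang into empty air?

Compare the two slices. At z = 3.8: the 10.5×28.5 cube contributes its full rectangle (area 299.25 mm²); the r=3.5 cylinder at (-4, 11.5) gives a regular 8-gon of circumradius 3.5 (constant along its height) (area = (8/2)·3.500²·sin(360°/8) = 34.65 mm²); the 22×29.5 cube at (11.5, 9.5) contributes its full rectangle (area 649.00 mm²); Subtracting the remaining from the first: starting from the 10.5×28.5 cube (299.25 mm²), the r=3.5 cylinder at (-4, 11.5) misses the remaining region (no effect); the 22×29.5 cube at (11.5, 9.5) misses the remaining region (no effect) — area = 299.25 mm²; the cylinder at (-3.5, 8) is absent (z outside [8.5, 24]); Combining (union): only that combined region is present, so the union is just that shape — area = 299.25 mm². At z = 21: the cube is not intersected at this z (z outside [0, 16.5]); the r=3.5 cylinder at (-4, 11.5) gives a regular 8-gon of circumradius 3.5 (constant along its height) (area = (8/2)·3.500²·sin(360°/8) = 34.65 mm²); the cube at (11.5, 9.5) is absent (z outside [-1, 4]); Subtracting the remaining from the first: the first operand is absent here, so nothing remains; the cylinder at (-3.5, 8): section is a regular 8-gon, circumradius r=4.5 (area = (8/2)·4.500²·sin(360°/8) = 57.28 mm²); Combining (union): only the r=4.5 cylinder at (-3.5, 8) is present, so the union is just that shape — area = 57.28 mm². Checking containment: at z = 21 the cross-section extends beyond the z = 3.8 cross-section by about 54.86 mm².

part overhangs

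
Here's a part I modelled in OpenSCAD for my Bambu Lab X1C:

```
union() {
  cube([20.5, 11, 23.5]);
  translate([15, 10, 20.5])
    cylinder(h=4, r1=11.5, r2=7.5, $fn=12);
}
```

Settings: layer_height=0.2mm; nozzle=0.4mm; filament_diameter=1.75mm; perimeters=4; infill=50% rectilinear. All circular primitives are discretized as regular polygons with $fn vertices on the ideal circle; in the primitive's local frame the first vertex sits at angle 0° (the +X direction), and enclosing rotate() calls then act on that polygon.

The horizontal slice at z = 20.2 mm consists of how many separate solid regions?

1

At z = 20.2 mm: the 20.5×11 cube contributes its full rectangle; the cone at (15, 10) is not intersected at this z (z outside [20.5, 24.5]); Taking the union: only the 20.5×11 cube is present, so the union is just that shape — 1 connected region. The result has 1 disconnected region.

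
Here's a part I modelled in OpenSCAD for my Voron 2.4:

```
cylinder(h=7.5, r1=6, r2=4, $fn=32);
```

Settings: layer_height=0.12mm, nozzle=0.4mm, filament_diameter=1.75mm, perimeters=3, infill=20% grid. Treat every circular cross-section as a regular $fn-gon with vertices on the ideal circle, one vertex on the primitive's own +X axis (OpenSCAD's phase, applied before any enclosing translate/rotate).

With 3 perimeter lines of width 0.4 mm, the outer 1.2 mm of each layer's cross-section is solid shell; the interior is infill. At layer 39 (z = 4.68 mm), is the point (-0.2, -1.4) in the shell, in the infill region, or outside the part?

infill

At z = 4.68 mm: the cone: at t=0.624 of its height the radius interpolates to r₁+(r₂−r₁)t = 4.752, giving a regular 32-gon of that circumradius. Overall, the cross-section is a single solid region. The nearest boundary edge runs (-0.93, -4.66)→(-0.00, -4.75); distance from the point to it = 3.32 mm. The point is inside the cross-section and 3.32 mm from the nearest boundary — more than the 1.2 mm shell width (3 × 0.4), so it's in the infill interior.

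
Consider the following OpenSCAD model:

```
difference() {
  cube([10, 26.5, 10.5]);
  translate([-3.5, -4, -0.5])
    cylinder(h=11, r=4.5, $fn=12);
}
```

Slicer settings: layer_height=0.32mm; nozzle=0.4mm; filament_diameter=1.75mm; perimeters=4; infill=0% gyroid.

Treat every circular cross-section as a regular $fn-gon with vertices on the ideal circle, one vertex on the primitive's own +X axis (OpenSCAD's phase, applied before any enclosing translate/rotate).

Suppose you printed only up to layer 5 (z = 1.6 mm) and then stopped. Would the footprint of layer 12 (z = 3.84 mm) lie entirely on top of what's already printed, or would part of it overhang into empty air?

entirely on top

Compare the two slices. At z = 1.6: the cube is present — its section is the full 10×26.5 rectangle (area 265.00 mm²); the cylinder at (-3.5, -4): section is a regular 12-gon, circumradius r=4.5 (area = (12/2)·4.500²·sin(360°/12) = 60.75 mm²); Taking the first minus the rest: starting from the 10×26.5 cube (265.00 mm²), the r=4.5 cylinder at (-3.5, -4) misses the remaining region (no effect) — area = 265.00 mm². At z = 3.84: the cube (footprint 10×26.5) is included at this height (area 265.00 mm²); the r=4.5 cylinder at (-3.5, -4) gives a regular 12-gon of circumradius 4.5 (constant along its height) (area = (12/2)·4.500²·sin(360°/12) = 60.75 mm²); Subtracting the remaining from the first: starting from the 10×26.5 cube (265.00 mm²), the r=4.5 cylinder at (-3.5, -4) misses the remaining region (no effect) — area = 265.00 mm². Checking containment: the cross-section at z = 3.84 is a subset of the cross-section at z = 1.6.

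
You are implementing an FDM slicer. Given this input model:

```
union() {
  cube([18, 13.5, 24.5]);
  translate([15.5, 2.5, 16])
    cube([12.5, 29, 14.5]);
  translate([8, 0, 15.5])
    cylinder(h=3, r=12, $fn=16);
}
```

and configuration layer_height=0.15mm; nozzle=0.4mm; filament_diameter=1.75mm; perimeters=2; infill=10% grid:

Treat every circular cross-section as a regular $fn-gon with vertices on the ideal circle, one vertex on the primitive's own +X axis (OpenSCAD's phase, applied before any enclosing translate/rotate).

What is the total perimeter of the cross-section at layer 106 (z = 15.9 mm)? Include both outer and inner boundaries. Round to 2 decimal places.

At z = 15.9 mm: the cube is present — its section is the full 18×13.5 rectangle (perimeter 63.00 mm); the cube at (15.5, 2.5) is absent (z outside [16, 30.5]); the cylinder at (8, 0): section is a regular 16-gon, circumradius r=12 (perimeter = 2·16·12.000·sin(180°/16) = 74.91 mm); Taking the union: the regions partially overlap (shared area 189.15 mm²), so the edge portions inside another operand are dropped and the merged outline is re-measured after clipping — boundary = 84.02 mm. Overall, the cross-section is a single solid region. Total boundary length (outer) = 84.02 mm.

84.02 mm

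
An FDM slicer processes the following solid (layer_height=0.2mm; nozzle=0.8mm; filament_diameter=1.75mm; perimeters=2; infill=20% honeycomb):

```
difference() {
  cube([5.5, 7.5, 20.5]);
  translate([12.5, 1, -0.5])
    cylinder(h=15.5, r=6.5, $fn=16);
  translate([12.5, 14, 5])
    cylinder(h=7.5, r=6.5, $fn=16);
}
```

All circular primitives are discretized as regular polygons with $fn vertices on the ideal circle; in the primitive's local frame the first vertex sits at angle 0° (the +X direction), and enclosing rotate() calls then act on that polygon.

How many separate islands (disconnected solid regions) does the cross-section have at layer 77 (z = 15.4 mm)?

1

At z = 15.4 mm: the cube is present — its section is the full 5.5×7.5 rectangle; the cylinder at (12.5, 1) does not reach this height (z outside [-0.5, 15]); the cylinder at (12.5, 14) does not reach this height (z outside [5, 12.5]); After the difference (first − rest): none of the subtracted shapes is present at this height, so the 5.5×7.5 cube is unchanged — 1 connected region. Overall, the cross-section is a single solid region. Island count = 1.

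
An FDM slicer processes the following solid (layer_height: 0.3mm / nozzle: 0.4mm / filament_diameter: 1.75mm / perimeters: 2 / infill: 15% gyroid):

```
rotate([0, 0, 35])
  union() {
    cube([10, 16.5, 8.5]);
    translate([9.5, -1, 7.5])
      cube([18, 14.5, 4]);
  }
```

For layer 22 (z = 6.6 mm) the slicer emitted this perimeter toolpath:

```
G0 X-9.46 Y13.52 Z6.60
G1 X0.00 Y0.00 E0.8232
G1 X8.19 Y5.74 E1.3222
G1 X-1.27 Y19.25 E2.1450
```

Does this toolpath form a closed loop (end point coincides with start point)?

Start point (G0): (-9.46, 13.52). End point (last G1): the path does not return to the start — open.

no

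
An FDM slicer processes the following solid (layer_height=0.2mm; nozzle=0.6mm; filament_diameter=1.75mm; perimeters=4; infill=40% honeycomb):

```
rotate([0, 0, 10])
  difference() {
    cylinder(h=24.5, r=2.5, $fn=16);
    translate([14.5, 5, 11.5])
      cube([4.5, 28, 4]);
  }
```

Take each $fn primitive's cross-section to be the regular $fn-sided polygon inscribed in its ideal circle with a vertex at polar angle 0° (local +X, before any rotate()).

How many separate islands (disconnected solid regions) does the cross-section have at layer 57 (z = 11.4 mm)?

At z = 11.4 mm: the r=2.5 cylinder contributes a regular 16-gon of circumradius 2.5; the cube at (14.5, 5) is absent (z outside [11.5, 15.5]); Subtracting the remaining from the first: none of the subtracted shapes is present at this height, so the r=2.5 cylinder is unchanged — 1 connected region; (whole slice rotated 10° about Z — lengths, areas and connectivity unchanged). Overall, the cross-section is a single solid region. Island count = 1.

1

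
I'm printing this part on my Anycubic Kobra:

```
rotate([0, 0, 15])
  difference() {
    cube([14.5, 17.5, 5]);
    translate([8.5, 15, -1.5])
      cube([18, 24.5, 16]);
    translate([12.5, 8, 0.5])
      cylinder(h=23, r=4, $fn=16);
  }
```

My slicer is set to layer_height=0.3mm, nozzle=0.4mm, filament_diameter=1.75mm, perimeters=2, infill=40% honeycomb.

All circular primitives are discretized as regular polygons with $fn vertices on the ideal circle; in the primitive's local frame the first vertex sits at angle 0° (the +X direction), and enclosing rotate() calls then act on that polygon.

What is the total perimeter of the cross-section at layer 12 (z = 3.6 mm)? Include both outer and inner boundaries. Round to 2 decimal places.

At z = 3.6 mm: the cube (footprint 14.5×17.5) is included at this height (perimeter 64.00 mm); the cube at (8.5, 15) (footprint 18×24.5) is included at this height (perimeter 85.00 mm); the r=4 cylinder at (12.5, 8) gives a regular 16-gon of circumradius 4 (constant along its height) (perimeter = 2·16·4.000·sin(180°/16) = 24.97 mm); After the difference (first − rest): starting from the 14.5×17.5 cube, the 18×24.5 cube at (8.5, 15) partially overlaps it — only the 15.00 mm² overlap (of its 441.00 mm²) is removed, clipping the outline; the r=4 cylinder at (12.5, 8) partially overlaps it — only the 39.59 mm² overlap (of its 48.98 mm²) is removed, clipping the outline — boundary = 73.97 mm; (rotated 15° about Z; rotation is an isometry so areas/perimeters/island counts are preserved). Overall, the cross-section is a single solid region. Total boundary length (outer) = 73.97 mm.

73.97 mm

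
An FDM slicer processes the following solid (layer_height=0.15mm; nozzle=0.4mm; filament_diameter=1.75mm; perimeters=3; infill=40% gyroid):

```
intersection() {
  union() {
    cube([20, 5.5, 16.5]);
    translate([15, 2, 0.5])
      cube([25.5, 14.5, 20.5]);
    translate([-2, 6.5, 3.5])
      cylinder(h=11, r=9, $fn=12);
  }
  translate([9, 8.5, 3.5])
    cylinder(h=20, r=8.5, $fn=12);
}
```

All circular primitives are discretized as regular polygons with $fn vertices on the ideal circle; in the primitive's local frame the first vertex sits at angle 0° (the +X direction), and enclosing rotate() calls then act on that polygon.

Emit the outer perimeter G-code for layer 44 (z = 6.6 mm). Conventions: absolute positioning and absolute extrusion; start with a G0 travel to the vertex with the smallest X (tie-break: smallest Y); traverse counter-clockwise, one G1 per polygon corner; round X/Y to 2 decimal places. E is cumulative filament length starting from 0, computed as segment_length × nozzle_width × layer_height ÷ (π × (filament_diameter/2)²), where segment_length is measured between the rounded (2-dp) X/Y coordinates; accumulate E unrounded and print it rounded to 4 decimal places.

G0 X0.50 Y8.50 Z6.60
G1 X1.64 Y4.25 E0.1098
G1 X4.75 Y1.14 E0.2195
G1 X9.00 Y0.00 E0.3292
G1 X13.25 Y1.14 E0.4390
G1 X16.36 Y4.25 E0.5487
G1 X17.50 Y8.50 E0.6585
G1 X16.36 Y12.75 E0.7682
G1 X15.00 Y14.11 E0.8162
G1 X15.00 Y5.50 E1.0310
G1 X6.73 Y5.50 E1.2373
G1 X7.00 Y6.50 E1.2631
G1 X5.79 Y11.00 E1.3794
G1 X2.84 Y13.95 E1.4834
G1 X1.64 Y12.75 E1.5258
G1 X0.50 Y8.50 E1.6355

At z = 6.6 mm: the cube (footprint 20×5.5) is included at this height; the cube at (15, 2) (footprint 25.5×14.5) is included at this height; the r=9 cylinder at (-2, 6.5) gives a regular 12-gon of circumradius 9 (constant along its height); Taking the union: the regions partially overlap (shared area 49.01 mm²), so overlapping operands fuse into one piece — 1 connected region; the r=8.5 cylinder at (9, 8.5) gives a regular 12-gon of circumradius 8.5 (constant along its height); After intersecting: the r=8.5 cylinder at (9, 8.5) partially overlaps that combined region; clipping to the common part keeps 113.67 mm² — 1 connected region. The outline is a single polygon with 15 vertices. Extrusion per mm of travel: 0.4 × 0.15 / (π × 0.875²) = 0.024945. Accumulating E over each segment gives final E = 1.6355.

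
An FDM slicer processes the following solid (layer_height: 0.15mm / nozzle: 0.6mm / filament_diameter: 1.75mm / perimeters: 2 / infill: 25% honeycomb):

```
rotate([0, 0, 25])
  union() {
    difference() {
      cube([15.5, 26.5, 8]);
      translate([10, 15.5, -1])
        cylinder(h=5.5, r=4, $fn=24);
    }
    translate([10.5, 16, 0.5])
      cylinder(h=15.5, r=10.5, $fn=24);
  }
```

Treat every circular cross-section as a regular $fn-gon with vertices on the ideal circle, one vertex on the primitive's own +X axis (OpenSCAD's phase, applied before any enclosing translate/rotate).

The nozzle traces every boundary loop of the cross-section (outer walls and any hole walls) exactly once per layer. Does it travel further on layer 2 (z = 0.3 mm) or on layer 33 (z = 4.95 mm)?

Layer 2 (z = 0.3): the 15.5×26.5 cube contributes its full rectangle (perimeter 84.00 mm); the r=4 cylinder at (10, 15.5) gives a regular 24-gon of circumradius 4 (constant along its height) (perimeter = 2·24·4.000·sin(180°/24) = 25.06 mm); Subtracting the remaining from the first: starting from the 15.5×26.5 cube, the r=4 cylinder at (10, 15.5) lies wholly inside it (removes its full 49.69 mm² and its 25.06 mm outline becomes a hole wall) — boundary (outer + 1 inner loop) = 109.06 mm; the cylinder at (10.5, 16) is not intersected at this z (z outside [0.5, 16]); Merging all regions: only the result so far is present, so the union is just that shape — boundary (outer + 1 inner loop) = 109.06 mm; (rotated 25° about Z; rotation is an isometry so areas/perimeters/island counts are preserved). So its perimeter = 109.06 mm. Layer 33 (z = 4.95): the cube is present — its section is the full 15.5×26.5 rectangle (perimeter 84.00 mm); the cylinder at (10, 15.5) does not reach this height (z outside [-1, 4.5]); Subtracting the remaining from the first: none of the subtracted shapes is present at this height, so the 15.5×26.5 cube is unchanged — boundary = 84.00 mm; the cylinder at (10.5, 16): section is a regular 24-gon, circumradius r=10.5 (perimeter = 2·24·10.500·sin(180°/24) = 65.79 mm); Merging all regions: the regions partially overlap (shared area 271.45 mm²), so the edge portions inside another operand are dropped and the merged outline is re-measured after clipping — boundary = 88.08 mm; (whole slice rotated 25° about Z — lengths, areas and connectivity unchanged). So its perimeter = 88.08 mm. Layer 2 is larger (109.06 vs 88.08 mm).

layer 2 (z = 0.3 mm)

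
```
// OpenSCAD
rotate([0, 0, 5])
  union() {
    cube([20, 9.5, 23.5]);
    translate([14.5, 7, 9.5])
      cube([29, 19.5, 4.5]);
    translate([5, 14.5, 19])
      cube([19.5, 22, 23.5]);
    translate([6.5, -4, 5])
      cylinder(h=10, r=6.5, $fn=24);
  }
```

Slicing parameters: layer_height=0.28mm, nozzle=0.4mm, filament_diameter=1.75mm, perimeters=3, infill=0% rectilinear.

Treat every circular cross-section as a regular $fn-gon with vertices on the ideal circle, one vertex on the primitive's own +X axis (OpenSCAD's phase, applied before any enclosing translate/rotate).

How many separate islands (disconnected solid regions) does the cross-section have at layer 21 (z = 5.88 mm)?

At z = 5.88 mm: the cube (footprint 20×9.5) is included at this height; the cube at (14.5, 7) is absent (z outside [9.5, 14]); the cube at (5, 14.5) is not intersected at this z (z outside [19, 42.5]); the r=6.5 cylinder at (6.5, -4) contributes a regular 24-gon of circumradius 6.5; Merging all regions: the regions partially overlap (shared area 17.43 mm²), so overlapping operands fuse into one piece — 1 connected region; (whole slice rotated 5° about Z — lengths, areas and connectivity unchanged). Overall, the cross-section is a single solid region. Island count = 1.

1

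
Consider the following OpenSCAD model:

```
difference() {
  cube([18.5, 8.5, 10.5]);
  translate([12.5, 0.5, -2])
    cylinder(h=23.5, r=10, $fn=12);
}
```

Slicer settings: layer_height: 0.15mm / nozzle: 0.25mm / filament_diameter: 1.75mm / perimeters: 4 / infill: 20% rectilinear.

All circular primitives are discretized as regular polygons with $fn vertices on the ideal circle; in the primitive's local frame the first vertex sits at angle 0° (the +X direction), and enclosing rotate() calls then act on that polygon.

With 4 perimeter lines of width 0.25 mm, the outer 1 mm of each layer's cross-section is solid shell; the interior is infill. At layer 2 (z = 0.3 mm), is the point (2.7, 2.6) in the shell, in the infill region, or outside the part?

At z = 0.3 mm: the cube (footprint 18.5×8.5) is included at this height; the r=10 cylinder at (12.5, 0.5) contributes a regular 12-gon of circumradius 10; Subtracting the remaining from the first: starting from the 18.5×8.5 cube, the r=10 cylinder at (12.5, 0.5) partially overlaps it — only the 124.04 mm² overlap (of its 300.00 mm²) is removed, clipping the outline — 2 connected regions. Overall, the cross-section has 2 separate islands. The nearest boundary edge runs (3.84, 5.50)→(2.50, 0.50); distance from the point to it = 0.35 mm. (Shell/infill is judged within the island containing the point — the largest one.) The point is inside the cross-section, 0.35 mm from the nearest boundary — within the 1 mm shell band (4 × 0.25).

shell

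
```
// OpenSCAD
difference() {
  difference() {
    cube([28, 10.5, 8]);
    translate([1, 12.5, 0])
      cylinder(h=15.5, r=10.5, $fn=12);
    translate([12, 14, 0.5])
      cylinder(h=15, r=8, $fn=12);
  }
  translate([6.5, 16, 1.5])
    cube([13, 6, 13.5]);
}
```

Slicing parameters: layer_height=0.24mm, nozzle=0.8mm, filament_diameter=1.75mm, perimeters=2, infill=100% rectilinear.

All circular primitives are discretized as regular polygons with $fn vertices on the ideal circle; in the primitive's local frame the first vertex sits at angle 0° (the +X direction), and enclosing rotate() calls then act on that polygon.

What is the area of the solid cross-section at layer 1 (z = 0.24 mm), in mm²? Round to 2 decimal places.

223.41 mm²

At z = 0.24 mm: the cube (footprint 28×10.5) is included at this height (area 294.00 mm²); the cylinder at (1, 12.5): section is a regular 12-gon, circumradius r=10.5 (area = (12/2)·10.500²·sin(360°/12) = 330.75 mm²); the cylinder at (12, 14) is absent (z outside [0.5, 15.5]); Taking the first minus the rest: starting from the 28×10.5 cube (294.00 mm²), the r=10.5 cylinder at (1, 12.5) partially overlaps it — only the 70.59 mm² overlap (of its 330.75 mm²) is removed, clipping the outline — area = 223.41 mm²; the cube at (6.5, 16) does not reach this height (z outside [1.5, 15]); Subtracting the remaining from the first: none of the subtracted shapes is present at this height, so that combined region is unchanged — area = 223.41 mm². Overall, the cross-section is a single solid region. Net area = 223.41 mm².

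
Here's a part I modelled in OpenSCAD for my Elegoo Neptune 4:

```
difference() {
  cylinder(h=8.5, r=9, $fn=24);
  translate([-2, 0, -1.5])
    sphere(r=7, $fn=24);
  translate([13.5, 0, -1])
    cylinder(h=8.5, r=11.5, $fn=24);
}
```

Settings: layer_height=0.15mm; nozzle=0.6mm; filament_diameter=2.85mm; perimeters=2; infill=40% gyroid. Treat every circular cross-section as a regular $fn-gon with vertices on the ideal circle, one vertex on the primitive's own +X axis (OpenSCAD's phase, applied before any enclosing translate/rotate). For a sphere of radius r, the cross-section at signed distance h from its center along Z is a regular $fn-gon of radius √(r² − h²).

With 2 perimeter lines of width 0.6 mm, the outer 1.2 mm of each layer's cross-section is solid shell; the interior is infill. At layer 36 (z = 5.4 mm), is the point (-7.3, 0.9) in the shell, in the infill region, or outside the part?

At z = 5.4 mm: the cylinder: section is a regular 24-gon, circumradius r=9; the r=7 sphere at (-2, 0) contributes a regular 24-gon of circumradius √(7²−6.9²) = 1.179; the cylinder at (13.5, 0): section is a regular 24-gon, circumradius r=11.5; Taking the first minus the rest: starting from the r=9 cylinder, the r=7 sphere at (-2, 0) lies wholly inside it (removes its full 4.32 mm² and its 7.39 mm outline becomes a hole wall); the r=11.5 cylinder at (13.5, 0) partially overlaps it — only the 71.90 mm² overlap (of its 410.75 mm²) is removed, clipping the outline — 1 connected region with 1 hole. Overall, the cross-section is one region with 1 hole. The nearest boundary edge runs (-9.00, 0.00)→(-8.69, 2.33); distance from the point to it = 1.57 mm. The point is inside the cross-section and 1.57 mm from the nearest boundary — more than the 1.2 mm shell width (2 × 0.6), so it's in the infill interior.

infill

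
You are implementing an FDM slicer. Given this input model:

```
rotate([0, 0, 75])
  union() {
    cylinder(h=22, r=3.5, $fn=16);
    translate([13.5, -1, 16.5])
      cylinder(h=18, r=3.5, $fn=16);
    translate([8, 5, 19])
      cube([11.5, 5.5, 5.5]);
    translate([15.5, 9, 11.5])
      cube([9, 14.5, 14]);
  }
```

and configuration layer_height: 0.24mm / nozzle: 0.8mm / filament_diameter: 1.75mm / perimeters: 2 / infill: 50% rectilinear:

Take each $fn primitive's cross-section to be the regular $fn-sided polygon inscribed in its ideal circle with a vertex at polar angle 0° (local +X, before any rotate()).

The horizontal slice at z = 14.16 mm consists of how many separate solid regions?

2

At z = 14.16 mm: the r=3.5 cylinder contributes a regular 16-gon of circumradius 3.5; the cylinder at (13.5, -1) does not reach this height (z outside [16.5, 34.5]); the cube at (8, 5) is absent (z outside [19, 24.5]); the cube at (15.5, 9) is present — its section is the full 9×14.5 rectangle; Taking the union: the 2 present regions are separate (no shared area or edge), so areas and boundary lengths simply add and each stays a separate island — 2 connected regions; (whole slice rotated 75° about Z — lengths, areas and connectivity unchanged). The result has 2 disconnected regions.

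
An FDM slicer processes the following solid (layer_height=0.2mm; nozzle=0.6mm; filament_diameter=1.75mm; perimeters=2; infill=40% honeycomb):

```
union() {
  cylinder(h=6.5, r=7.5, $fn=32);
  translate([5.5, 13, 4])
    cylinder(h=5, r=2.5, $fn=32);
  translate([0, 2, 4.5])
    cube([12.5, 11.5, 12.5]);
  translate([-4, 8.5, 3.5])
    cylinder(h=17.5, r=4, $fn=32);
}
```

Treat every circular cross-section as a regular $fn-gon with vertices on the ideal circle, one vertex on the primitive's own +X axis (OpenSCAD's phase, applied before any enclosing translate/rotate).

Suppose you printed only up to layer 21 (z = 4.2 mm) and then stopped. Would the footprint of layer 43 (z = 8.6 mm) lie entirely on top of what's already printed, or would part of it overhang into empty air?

part overhangs

Compare the two slices. At z = 4.2: the r=7.5 cylinder contributes a regular 32-gon of circumradius 7.5 (area = (32/2)·7.500²·sin(360°/32) = 175.58 mm²); the r=2.5 cylinder at (5.5, 13) gives a regular 32-gon of circumradius 2.5 (constant along its height) (area = (32/2)·2.500²·sin(360°/32) = 19.51 mm²); the cube at (0, 2) does not reach this height (z outside [4.5, 17]); the r=4 cylinder at (-4, 8.5) contributes a regular 32-gon of circumradius 4 (area = (32/2)·4.000²·sin(360°/32) = 49.94 mm²); Combining (union): the regions partially overlap — summed areas 245.03 mm² minus the doubly-counted overlap 8.68 mm² gives 236.35 mm² — area = 236.35 mm². At z = 8.6: the cylinder is not intersected at this z (z outside [0, 6.5]); the cylinder at (5.5, 13): section is a regular 32-gon, circumradius r=2.5 (area = (32/2)·2.500²·sin(360°/32) = 19.51 mm²); the 12.5×11.5 cube at (0, 2) contributes its full rectangle (area 143.75 mm²); the r=4 cylinder at (-4, 8.5) gives a regular 32-gon of circumradius 4 (constant along its height) (area = (32/2)·4.000²·sin(360°/32) = 49.94 mm²); Taking the union: the regions partially overlap — summed areas 213.20 mm² minus the doubly-counted overlap 12.23 mm² gives 200.97 mm² — area = 200.97 mm². Checking containment: at z = 8.6 the cross-section extends beyond the z = 4.2 cross-section by about 102.40 mm².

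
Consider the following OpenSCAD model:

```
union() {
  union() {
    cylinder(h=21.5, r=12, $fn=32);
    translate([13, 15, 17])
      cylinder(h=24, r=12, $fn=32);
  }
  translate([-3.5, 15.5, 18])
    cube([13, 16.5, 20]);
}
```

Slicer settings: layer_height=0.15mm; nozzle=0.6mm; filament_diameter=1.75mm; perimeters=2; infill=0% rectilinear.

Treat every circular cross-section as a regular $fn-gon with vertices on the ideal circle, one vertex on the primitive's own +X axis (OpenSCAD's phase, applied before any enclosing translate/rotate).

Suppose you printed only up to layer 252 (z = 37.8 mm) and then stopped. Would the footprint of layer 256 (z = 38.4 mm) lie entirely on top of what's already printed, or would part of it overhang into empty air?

entirely on top

Compare the two slices. At z = 37.8: the cylinder is absent (z outside [0, 21.5]); the cylinder at (13, 15): section is a regular 32-gon, circumradius r=12 (area = (32/2)·12.000²·sin(360°/32) = 449.49 mm²); Taking the union: only the r=12 cylinder at (13, 15) is present, so the union is just that shape — area = 449.49 mm²; the 13×16.5 cube at (-3.5, 15.5) contributes its full rectangle (area 214.50 mm²); Merging all regions: the regions partially overlap — summed areas 663.99 mm² minus the doubly-counted overlap 66.88 mm² gives 597.11 mm² — area = 597.11 mm². At z = 38.4: the cylinder is absent (z outside [0, 21.5]); the r=12 cylinder at (13, 15) contributes a regular 32-gon of circumradius 12 (area = (32/2)·12.000²·sin(360°/32) = 449.49 mm²); Combining (union): only the r=12 cylinder at (13, 15) is present, so the union is just that shape — area = 449.49 mm²; the cube at (-3.5, 15.5) is absent (z outside [18, 38]); Combining (union): only that combined region is present, so the union is just that shape — area = 449.49 mm². Checking containment: the cross-section at z = 38.4 is a subset of the cross-section at z = 37.8.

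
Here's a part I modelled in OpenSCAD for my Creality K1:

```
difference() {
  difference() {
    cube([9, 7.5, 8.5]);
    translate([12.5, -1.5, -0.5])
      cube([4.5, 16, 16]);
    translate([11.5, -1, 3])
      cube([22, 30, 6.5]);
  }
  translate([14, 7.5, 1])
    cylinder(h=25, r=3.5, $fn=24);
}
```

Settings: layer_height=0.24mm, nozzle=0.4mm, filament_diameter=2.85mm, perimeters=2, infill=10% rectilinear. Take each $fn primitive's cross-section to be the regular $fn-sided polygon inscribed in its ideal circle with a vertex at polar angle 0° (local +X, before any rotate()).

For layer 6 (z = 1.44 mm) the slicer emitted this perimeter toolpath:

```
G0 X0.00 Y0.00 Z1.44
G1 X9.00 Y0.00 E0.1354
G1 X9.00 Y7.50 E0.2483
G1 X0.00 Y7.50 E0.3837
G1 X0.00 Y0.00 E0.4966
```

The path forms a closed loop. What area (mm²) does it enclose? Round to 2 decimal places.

Apply the shoelace formula to the sequence of (X, Y) vertices; enclosed area = 67.50 mm².

67.50 mm²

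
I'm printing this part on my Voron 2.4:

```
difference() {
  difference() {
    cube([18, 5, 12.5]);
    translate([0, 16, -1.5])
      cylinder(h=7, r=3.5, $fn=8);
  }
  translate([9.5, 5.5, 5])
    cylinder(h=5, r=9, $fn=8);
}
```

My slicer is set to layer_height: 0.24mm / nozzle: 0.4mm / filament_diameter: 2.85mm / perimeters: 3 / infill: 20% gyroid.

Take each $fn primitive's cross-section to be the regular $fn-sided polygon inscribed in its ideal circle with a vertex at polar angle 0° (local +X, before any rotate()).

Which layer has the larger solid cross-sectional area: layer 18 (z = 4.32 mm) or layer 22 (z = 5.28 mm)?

Layer 18 (z = 4.32): the 18×5 cube contributes its full rectangle (area 90.00 mm²); the cylinder at (0, 16): section is a regular 8-gon, circumradius r=3.5 (area = (8/2)·3.500²·sin(360°/8) = 34.65 mm²); Taking the first minus the rest: starting from the 18×5 cube (90.00 mm²), the r=3.5 cylinder at (0, 16) misses the remaining region (no effect) — area = 90.00 mm²; the cylinder at (9.5, 5.5) is absent (z outside [5, 10]); Taking the first minus the rest: none of the subtracted shapes is present at this height, so that combined region is unchanged — area = 90.00 mm². So its area = 90.00 mm². Layer 22 (z = 5.28): the cube is present — its section is the full 18×5 rectangle (area 90.00 mm²); the r=3.5 cylinder at (0, 16) contributes a regular 8-gon of circumradius 3.5 (area = (8/2)·3.500²·sin(360°/8) = 34.65 mm²); After the difference (first − rest): starting from the 18×5 cube (90.00 mm²), the r=3.5 cylinder at (0, 16) misses the remaining region (no effect) — area = 90.00 mm²; the r=9 cylinder at (9.5, 5.5) gives a regular 8-gon of circumradius 9 (constant along its height) (area = (8/2)·9.000²·sin(360°/8) = 229.10 mm²); Subtracting the remaining from the first: starting from that combined region (90.00 mm²), the r=9 cylinder at (9.5, 5.5) partially overlaps it — only the 77.47 mm² overlap (of its 229.10 mm²) is removed, clipping the outline — area = 12.53 mm². So its area = 12.53 mm². Layer 18 is larger (90.00 vs 12.53 mm²).

layer 18 (z = 4.32 mm)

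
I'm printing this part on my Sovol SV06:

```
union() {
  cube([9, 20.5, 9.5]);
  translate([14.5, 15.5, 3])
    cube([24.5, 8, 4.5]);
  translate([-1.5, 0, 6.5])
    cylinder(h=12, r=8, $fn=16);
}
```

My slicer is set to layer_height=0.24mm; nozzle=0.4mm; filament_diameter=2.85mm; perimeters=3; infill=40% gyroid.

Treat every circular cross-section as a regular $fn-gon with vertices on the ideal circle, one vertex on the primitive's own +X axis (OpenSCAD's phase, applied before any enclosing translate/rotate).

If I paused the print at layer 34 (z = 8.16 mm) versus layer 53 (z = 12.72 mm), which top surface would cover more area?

Layer 34 (z = 8.16): the cube (footprint 9×20.5) is included at this height (area 184.50 mm²); the cube at (14.5, 15.5) does not reach this height (z outside [3, 7.5]); the r=8 cylinder at (-1.5, 0) contributes a regular 16-gon of circumradius 8 (area = (16/2)·8.000²·sin(360°/16) = 195.93 mm²); Combining (union): the regions partially overlap — summed areas 380.43 mm² minus the doubly-counted overlap 37.21 mm² gives 343.23 mm² — area = 343.23 mm². So its area = 343.23 mm². Layer 53 (z = 12.72): the cube is absent (z outside [0, 9.5]); the cube at (14.5, 15.5) does not reach this height (z outside [3, 7.5]); the cylinder at (-1.5, 0): section is a regular 16-gon, circumradius r=8 (area = (16/2)·8.000²·sin(360°/16) = 195.93 mm²); Combining (union): only the r=8 cylinder at (-1.5, 0) is present, so the union is just that shape — area = 195.93 mm². So its area = 195.93 mm². Layer 34 is larger (343.23 vs 195.93 mm²).

layer 34 (z = 8.16 mm)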